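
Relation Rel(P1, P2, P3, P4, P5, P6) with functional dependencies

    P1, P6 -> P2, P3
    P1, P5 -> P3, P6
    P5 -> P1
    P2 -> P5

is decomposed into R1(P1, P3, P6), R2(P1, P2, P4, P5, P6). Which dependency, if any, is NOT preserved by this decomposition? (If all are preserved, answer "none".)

none

P1, P6 → P2, P3: restricted closure across fragments reaches P2, P3.
P1, P5 → P3, P6: restricted closure across fragments reaches P3, P6.
P5 → P1 lies within R2.
P2 → P5 lies within R2.
Every dependency is enforceable on the fragments, so the decomposition is dependency-preserving.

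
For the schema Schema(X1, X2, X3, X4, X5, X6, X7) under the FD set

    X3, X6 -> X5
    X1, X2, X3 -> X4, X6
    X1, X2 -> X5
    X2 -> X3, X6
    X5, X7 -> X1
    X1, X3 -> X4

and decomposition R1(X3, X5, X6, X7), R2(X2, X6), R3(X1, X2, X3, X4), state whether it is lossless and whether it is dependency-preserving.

lossy and not dependency-preserving

Lossless test (chase): Rows 2 and 3 agree on X2; apply X2→X3, X6 and equate their X3, X6 entries. Rows 1 and 2 agree on X3, X6; apply X3, X6→X5 and equate their X5 entries. Rows 1 and 3 agree on X3, X6; apply X3, X6→X5 and equate their X5 entries. No row becomes fully distinguished — the join is lossy.
Dependency preservation: the restricted closure of {X5, X7} across the fragments never reaches {X1}, so X5, X7 → X1 cannot be enforced without a join — not preserved.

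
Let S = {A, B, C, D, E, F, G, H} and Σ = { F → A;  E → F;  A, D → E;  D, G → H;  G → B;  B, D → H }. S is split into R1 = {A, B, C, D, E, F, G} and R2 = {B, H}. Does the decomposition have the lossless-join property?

Common attributes: R1 ∩ R2 = {B}.
No dependency enlarges {B}, so (B)⁺ = {B}.
The closure contains neither all of R1 = {A, B, C, D, E, F, G} nor all of R2 = {B, H}, so the common attributes are not a superkey of either fragment. The join is lossy.

No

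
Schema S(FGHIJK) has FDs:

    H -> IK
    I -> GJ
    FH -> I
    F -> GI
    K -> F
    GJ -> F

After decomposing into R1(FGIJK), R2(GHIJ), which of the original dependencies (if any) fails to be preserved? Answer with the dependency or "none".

H -> IK

Check H → IK: no single fragment contains all of {HIK}, and the restricted closure of {H} across the fragments never reaches {IK}.
I → GJ is preserved.
FH → I is preserved.
F → GI is preserved.
K → F is preserved.
GJ → F is preserved.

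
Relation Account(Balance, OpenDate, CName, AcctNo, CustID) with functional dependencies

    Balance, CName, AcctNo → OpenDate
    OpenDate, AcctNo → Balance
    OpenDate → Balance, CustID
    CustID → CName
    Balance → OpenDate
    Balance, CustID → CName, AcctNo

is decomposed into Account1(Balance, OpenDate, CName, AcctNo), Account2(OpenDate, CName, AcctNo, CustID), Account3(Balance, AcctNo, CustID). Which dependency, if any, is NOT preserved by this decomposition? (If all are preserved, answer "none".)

Balance, CName, AcctNo → OpenDate lies within Account1.
OpenDate, AcctNo → Balance lies within Account1.
OpenDate → Balance, CustID: restricted closure across fragments reaches Balance, CustID.
CustID → CName lies within Account2.
Balance → OpenDate lies within Account1.
Balance, CustID → CName, AcctNo: restricted closure across fragments reaches CName, AcctNo.
Every dependency is enforceable on the fragments, so the decomposition is dependency-preserving.

none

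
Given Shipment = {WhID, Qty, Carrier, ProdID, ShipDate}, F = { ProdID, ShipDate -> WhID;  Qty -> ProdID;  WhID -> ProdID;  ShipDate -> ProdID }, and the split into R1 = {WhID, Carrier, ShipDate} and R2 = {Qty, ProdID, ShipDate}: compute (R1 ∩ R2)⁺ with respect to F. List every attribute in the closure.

R1 ∩ R2 = {ShipDate}.
ShipDate → ProdID applies, adding ProdID
ProdID, ShipDate → WhID applies, adding WhID
Closure: {WhID, ProdID, ShipDate}.

WhID, ProdID, ShipDate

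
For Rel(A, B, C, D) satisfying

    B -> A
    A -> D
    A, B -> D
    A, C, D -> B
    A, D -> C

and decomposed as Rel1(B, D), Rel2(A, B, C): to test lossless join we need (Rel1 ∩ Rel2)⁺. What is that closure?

A, B, C, D

Rel1 ∩ Rel2 = {B}.
B → A applies, adding A
A → D applies, adding D
A, D → C applies, adding C
Closure: {A, B, C, D}.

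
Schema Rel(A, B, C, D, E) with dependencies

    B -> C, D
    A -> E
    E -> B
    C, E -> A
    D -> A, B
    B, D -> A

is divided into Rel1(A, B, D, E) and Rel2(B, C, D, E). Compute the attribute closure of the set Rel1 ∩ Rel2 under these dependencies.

Rel1 ∩ Rel2 = {B, D, E}.
B → C, D applies, adding C
C, E → A applies, adding A
Closure: {A, B, C, D, E}.

A, B, C, D, E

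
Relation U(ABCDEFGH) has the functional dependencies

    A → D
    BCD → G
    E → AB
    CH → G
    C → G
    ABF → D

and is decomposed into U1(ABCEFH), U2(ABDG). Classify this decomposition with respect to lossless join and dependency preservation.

Lossless test: (AB)⁺ = {ABD}, which is a superkey of neither fragment — lossy.
Dependency preservation: the restricted closure of {BCD} across the fragments never reaches {G}, so BCD → G cannot be enforced without a join — not preserved.

lossy and not dependency-preserving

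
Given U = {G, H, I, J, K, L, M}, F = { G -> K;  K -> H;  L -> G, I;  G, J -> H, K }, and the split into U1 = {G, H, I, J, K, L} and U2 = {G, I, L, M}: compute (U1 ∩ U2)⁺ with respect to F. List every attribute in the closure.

G, H, I, K, L

U1 ∩ U2 = {G, I, L}.
G → K applies, adding K
K → H applies, adding H
Closure: {G, H, I, K, L}.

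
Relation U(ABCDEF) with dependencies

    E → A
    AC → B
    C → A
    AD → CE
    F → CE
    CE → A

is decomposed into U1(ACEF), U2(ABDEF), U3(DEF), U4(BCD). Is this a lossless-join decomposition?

Yes

Chase test. Columns are ABCDEF; row i has aⱼ where attribute j ∈ Ui, else bᵢⱼ.
Initial tableau (one row per fragment):
  row 1: a1 b12 a3 b14 a5 a6
  row 2: a1 a2 b23 a4 a5 a6
  row 3: b31 b32 b33 a4 a5 a6
  row 4: b41 a2 a3 a4 b45 b46
Rows 1 and 3 agree on E; apply E→A and equate their A entries.
Rows 1 and 4 agree on C; apply C→A and equate their A entries.
Rows 2 and 3 agree on AD; apply AD→CE and equate their CE entries.
Rows 2 and 4 agree on AD; apply AD→CE and equate their CE entries.
Rows 1 and 2 agree on AC; apply AC→B and equate their B entries.
Rows 1 and 3 agree on AC; apply AC→B and equate their B entries.
Row 2 is now all distinguished symbols — the join is lossless.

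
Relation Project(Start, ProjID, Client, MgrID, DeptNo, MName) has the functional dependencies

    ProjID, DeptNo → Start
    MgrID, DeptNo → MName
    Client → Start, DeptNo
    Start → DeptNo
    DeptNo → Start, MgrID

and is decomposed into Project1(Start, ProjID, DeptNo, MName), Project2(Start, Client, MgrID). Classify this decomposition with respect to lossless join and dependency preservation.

lossy but dependency-preserving

Lossless test: (Start)⁺ = {Start, MgrID, DeptNo, MName}, which is a superkey of neither fragment — lossy.
Dependency preservation: MgrID, DeptNo → MName; Client → Start, DeptNo; DeptNo → Start, MgrID are not contained in any single fragment, but the restricted closure of each left-hand side across the fragments still reaches the right-hand side; the remaining FDs each lie inside some fragment. All dependencies are preserved.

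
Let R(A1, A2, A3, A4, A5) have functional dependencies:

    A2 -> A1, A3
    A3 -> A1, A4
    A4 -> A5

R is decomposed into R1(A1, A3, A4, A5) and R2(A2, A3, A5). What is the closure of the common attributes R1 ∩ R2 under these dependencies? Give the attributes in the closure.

A1, A3, A4, A5

R1 ∩ R2 = {A3, A5}.
A3 → A1, A4 applies, adding A1, A4
Closure: {A1, A3, A4, A5}.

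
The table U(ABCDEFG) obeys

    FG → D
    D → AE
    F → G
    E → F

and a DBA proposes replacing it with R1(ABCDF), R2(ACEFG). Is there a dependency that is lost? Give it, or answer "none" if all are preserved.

FG → D: restricted closure across fragments reaches D.
D → AE: restricted closure across fragments reaches AE.
F → G lies within R2.
E → F lies within R2.
Every dependency is enforceable on the fragments, so the decomposition is dependency-preserving.

none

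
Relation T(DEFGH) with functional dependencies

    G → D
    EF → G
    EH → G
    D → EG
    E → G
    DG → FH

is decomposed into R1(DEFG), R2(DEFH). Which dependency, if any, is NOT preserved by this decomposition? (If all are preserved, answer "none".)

G → D lies within R1.
EF → G lies within R1.
EH → G: restricted closure across fragments reaches G.
D → EG lies within R1.
E → G lies within R1.
DG → FH: restricted closure across fragments reaches FH.
Every dependency is enforceable on the fragments, so the decomposition is dependency-preserving.

none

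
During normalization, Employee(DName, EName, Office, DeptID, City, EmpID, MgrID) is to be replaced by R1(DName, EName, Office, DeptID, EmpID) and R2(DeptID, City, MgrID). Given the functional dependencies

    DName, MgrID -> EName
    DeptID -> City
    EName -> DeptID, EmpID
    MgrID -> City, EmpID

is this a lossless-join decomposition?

Common attributes: R1 ∩ R2 = {DeptID}.
Closure of {DeptID}: DeptID → City applies, adding City. So (DeptID)⁺ = {DeptID, City}.
The closure contains neither all of R1 = {DName, EName, Office, DeptID, EmpID} nor all of R2 = {DeptID, City, MgrID}, so the common attributes are not a superkey of either fragment. The join is lossy.

No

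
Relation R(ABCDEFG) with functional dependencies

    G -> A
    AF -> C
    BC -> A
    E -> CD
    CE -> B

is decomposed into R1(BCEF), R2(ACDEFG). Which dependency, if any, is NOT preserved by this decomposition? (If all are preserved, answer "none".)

BC -> A

Check BC → A: no single fragment contains all of {ABC}, and the restricted closure of {BC} across the fragments never reaches {A}.
G → A is preserved.
AF → C is preserved.
E → CD is preserved.
CE → B is preserved.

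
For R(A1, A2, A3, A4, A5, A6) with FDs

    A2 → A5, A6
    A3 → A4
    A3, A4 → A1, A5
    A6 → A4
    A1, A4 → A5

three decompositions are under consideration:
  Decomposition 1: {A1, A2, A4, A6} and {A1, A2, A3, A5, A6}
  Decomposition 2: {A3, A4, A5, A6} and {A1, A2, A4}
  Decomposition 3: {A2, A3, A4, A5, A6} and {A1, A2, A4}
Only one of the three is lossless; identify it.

Decomposition 1: common = {A1, A2, A6}, closure = {A1, A2, A4, A5, A6} → lossless.
Decomposition 2: common = {A4}, closure = {A4} → lossy.
Decomposition 3: common = {A2, A4}, closure = {A2, A4, A5, A6} → lossy.

Decomposition 1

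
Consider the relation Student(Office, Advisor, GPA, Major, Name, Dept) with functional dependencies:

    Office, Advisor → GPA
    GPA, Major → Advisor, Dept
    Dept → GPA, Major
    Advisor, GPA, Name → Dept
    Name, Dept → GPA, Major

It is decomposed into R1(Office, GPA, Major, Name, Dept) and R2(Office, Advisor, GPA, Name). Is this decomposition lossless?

Common attributes: R1 ∩ R2 = {Office, GPA, Name}.
No dependency enlarges {Office, GPA, Name}, so (Office, GPA, Name)⁺ = {Office, GPA, Name}.
The closure contains neither all of R1 = {Office, GPA, Major, Name, Dept} nor all of R2 = {Office, Advisor, GPA, Name}, so the common attributes are not a superkey of either fragment. The join is lossy.

No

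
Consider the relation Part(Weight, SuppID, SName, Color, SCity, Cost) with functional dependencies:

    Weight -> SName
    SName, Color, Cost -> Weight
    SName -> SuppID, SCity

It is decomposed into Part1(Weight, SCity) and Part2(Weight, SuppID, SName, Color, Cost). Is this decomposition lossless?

Yes

Common attributes: Part1 ∩ Part2 = {Weight}.
Closure of {Weight}: Weight → SName applies, adding SName; SName → SuppID, SCity applies, adding SuppID, SCity. So (Weight)⁺ = {Weight, SuppID, SName, SCity}.
This closure contains every attribute of Part1, so Part1 ∩ Part2 → Part1. The join is lossless.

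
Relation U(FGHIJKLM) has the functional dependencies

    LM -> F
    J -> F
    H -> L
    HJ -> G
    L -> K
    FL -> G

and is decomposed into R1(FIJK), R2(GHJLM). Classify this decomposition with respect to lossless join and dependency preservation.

lossy and not dependency-preserving

Lossless test: (J)⁺ = {FJ}, which is a superkey of neither fragment — lossy.
Dependency preservation: the restricted closure of {LM} across the fragments never reaches {F}, so LM → F cannot be enforced without a join — not preserved.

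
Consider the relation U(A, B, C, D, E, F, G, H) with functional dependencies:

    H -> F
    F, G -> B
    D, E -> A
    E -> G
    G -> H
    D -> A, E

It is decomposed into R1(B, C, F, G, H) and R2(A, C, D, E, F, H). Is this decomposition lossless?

Common attributes: R1 ∩ R2 = {C, F, H}.
No dependency enlarges {C, F, H}, so (C, F, H)⁺ = {C, F, H}.
The closure contains neither all of R1 = {B, C, F, G, H} nor all of R2 = {A, C, D, E, F, H}, so the common attributes are not a superkey of either fragment. The join is lossy.

No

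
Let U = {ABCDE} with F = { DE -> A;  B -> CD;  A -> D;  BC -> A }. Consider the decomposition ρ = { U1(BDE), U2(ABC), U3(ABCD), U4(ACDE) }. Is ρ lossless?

Yes

Chase test. Columns are ABCDE; row i has aⱼ where attribute j ∈ Ui, else bᵢⱼ.
Initial tableau (one row per fragment):
  row 1: b11 a2 b13 a4 a5
  row 2: a1 a2 a3 b24 b25
  row 3: a1 a2 a3 a4 b35
  row 4: a1 b42 a3 a4 a5
Rows 1 and 4 agree on DE; apply DE→A and equate their A entries.
Rows 1 and 2 agree on B; apply B→CD and equate their CD entries.
Row 1 is now all distinguished symbols — the join is lossless.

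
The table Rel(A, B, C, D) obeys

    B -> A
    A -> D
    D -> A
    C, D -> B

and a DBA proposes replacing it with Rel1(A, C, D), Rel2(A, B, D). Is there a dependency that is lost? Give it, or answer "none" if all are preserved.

Check C, D → B: no single fragment contains all of {B, C, D}, and the restricted closure of {C, D} across the fragments never reaches {B}.
B → A is preserved.
A → D is preserved.
D → A is preserved.

C, D -> B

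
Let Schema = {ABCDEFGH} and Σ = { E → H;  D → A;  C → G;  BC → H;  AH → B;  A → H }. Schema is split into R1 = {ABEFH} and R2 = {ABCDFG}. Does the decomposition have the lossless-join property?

Common attributes: R1 ∩ R2 = {ABF}.
Closure of {ABF}: A → H applies, adding H. So (ABF)⁺ = {ABFH}.
The closure contains neither all of R1 = {ABEFH} nor all of R2 = {ABCDFG}, so the common attributes are not a superkey of either fragment. The join is lossy.

No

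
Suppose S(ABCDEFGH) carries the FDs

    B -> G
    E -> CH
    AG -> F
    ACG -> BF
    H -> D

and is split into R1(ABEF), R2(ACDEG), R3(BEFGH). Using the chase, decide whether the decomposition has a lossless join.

Chase test. Columns are ABCDEFGH; row i has aⱼ where attribute j ∈ Ri, else bᵢⱼ.
Initial tableau (one row per fragment):
  row 1: a1 a2 b13 b14 a5 a6 b17 b18
  row 2: a1 b22 a3 a4 a5 b26 a7 b28
  row 3: b31 a2 b33 b34 a5 a6 a7 a8
Rows 1 and 3 agree on B; apply B→G and equate their G entries.
Rows 1 and 2 agree on E; apply E→CH and equate their CH entries.
Rows 1 and 3 agree on E; apply E→CH and equate their CH entries.
Rows 1 and 2 agree on AG; apply AG→F and equate their F entries.
Rows 1 and 2 agree on ACG; apply ACG→BF and equate their BF entries.
Rows 1 and 2 agree on H; apply H→D and equate their D entries.
Rows 1 and 3 agree on H; apply H→D and equate their D entries.
Row 1 is now all distinguished symbols — the join is lossless.

Yes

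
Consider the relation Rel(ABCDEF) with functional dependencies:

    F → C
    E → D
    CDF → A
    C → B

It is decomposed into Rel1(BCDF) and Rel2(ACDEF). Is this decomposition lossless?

Common attributes: Rel1 ∩ Rel2 = {CDF}.
Closure of {CDF}: CDF → A applies, adding A; C → B applies, adding B. So (CDF)⁺ = {ABCDF}.
This closure contains every attribute of Rel1, so Rel1 ∩ Rel2 → Rel1. The join is lossless.

Yes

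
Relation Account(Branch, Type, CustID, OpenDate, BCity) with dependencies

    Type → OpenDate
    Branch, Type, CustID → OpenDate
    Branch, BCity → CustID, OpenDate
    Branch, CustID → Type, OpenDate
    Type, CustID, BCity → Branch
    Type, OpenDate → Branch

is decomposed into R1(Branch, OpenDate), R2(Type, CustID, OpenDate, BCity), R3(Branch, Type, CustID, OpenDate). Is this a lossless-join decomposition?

Chase test. Columns are Branch, Type, CustID, OpenDate, BCity; row i has aⱼ where attribute j ∈ Ri, else bᵢⱼ.
Initial tableau (one row per fragment):
  row 1: a1 b12 b13 a4 b15
  row 2: b21 a2 a3 a4 a5
  row 3: a1 a2 a3 a4 b35
Rows 2 and 3 agree on Type, OpenDate; apply Type, OpenDate→Branch and equate their Branch entries.
Row 2 is now all distinguished symbols — the join is lossless.

Yes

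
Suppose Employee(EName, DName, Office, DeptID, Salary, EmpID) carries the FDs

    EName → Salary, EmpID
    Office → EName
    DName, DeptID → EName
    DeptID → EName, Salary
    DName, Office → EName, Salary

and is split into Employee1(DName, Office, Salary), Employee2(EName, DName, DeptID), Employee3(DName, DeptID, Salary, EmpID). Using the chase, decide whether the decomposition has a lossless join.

No

Chase test. Columns are EName, DName, Office, DeptID, Salary, EmpID; row i has aⱼ where attribute j ∈ Employeei, else bᵢⱼ.
Initial tableau (one row per fragment):
  row 1: b11 a2 a3 b14 a5 b16
  row 2: a1 a2 b23 a4 b25 b26
  row 3: b31 a2 b33 a4 a5 a6
Rows 2 and 3 agree on DName, DeptID; apply DName, DeptID→EName and equate their EName entries.
Rows 2 and 3 agree on DeptID; apply DeptID→EName, Salary and equate their EName, Salary entries.
Rows 2 and 3 agree on EName; apply EName→Salary, EmpID and equate their Salary, EmpID entries.
No row becomes fully distinguished — the join is lossy.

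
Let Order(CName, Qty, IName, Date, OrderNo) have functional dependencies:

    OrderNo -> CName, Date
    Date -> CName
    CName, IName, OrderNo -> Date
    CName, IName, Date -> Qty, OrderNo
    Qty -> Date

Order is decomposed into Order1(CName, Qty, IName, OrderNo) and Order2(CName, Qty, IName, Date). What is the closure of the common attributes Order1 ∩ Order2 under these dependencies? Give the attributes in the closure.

Order1 ∩ Order2 = {CName, Qty, IName}.
Qty → Date applies, adding Date
CName, IName, Date → Qty, OrderNo applies, adding OrderNo
Closure: {CName, Qty, IName, Date, OrderNo}.

CName, Qty, IName, Date, OrderNo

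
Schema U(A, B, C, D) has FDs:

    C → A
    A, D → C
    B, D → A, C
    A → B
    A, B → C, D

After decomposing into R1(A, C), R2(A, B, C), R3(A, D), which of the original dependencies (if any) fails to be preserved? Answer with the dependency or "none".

Check B, D → A, C: no single fragment contains all of {A, B, C, D}, and the restricted closure of {B, D} across the fragments never reaches {A, C}.
C → A is preserved.
A, D → C is preserved.
A → B is preserved.
A, B → C, D is preserved.

B, D → A, C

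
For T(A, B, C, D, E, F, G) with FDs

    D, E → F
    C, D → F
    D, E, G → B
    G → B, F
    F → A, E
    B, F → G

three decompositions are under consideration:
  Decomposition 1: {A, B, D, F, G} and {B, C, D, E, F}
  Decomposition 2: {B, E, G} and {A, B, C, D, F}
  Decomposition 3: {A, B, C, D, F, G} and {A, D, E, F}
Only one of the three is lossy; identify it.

Decomposition 1: common = {B, D, F}, closure = {A, B, D, E, F, G} → lossless.
Decomposition 2: common = {B}, closure = {B} → lossy.
Decomposition 3: common = {A, D, F}, closure = {A, D, E, F} → lossless.

Decomposition 2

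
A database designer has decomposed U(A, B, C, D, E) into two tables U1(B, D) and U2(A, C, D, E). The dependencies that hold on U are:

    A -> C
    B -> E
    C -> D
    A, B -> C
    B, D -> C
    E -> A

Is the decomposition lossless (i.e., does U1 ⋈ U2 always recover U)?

Common attributes: U1 ∩ U2 = {D}.
No dependency enlarges {D}, so (D)⁺ = {D}.
The closure contains neither all of U1 = {B, D} nor all of U2 = {A, C, D, E}, so the common attributes are not a superkey of either fragment. The join is lossy.

No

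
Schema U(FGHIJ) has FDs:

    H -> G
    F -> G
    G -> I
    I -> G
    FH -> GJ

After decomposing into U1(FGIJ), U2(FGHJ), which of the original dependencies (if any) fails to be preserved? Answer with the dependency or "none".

H → G lies within U2.
F → G lies within U1.
G → I lies within U1.
I → G lies within U1.
FH → GJ lies within U2.
Every dependency is enforceable on the fragments, so the decomposition is dependency-preserving.

none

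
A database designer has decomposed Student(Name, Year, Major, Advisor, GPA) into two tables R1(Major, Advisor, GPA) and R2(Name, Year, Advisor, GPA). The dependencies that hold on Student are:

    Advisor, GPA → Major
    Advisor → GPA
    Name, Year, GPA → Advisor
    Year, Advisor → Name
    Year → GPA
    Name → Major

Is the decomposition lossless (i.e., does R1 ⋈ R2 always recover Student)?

Common attributes: R1 ∩ R2 = {Advisor, GPA}.
Closure of {Advisor, GPA}: Advisor, GPA → Major applies, adding Major. So (Advisor, GPA)⁺ = {Major, Advisor, GPA}.
This closure contains every attribute of R1, so R1 ∩ R2 → R1. The join is lossless.

Yes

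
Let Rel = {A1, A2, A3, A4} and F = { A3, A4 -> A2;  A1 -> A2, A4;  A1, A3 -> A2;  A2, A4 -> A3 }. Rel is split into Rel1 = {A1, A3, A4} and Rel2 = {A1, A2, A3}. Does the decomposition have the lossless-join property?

Common attributes: Rel1 ∩ Rel2 = {A1, A3}.
Closure of {A1, A3}: A1 → A2, A4 applies, adding A2, A4. So (A1, A3)⁺ = {A1, A2, A3, A4}.
This closure contains every attribute of Rel1, so Rel1 ∩ Rel2 → Rel1. The join is lossless.

Yes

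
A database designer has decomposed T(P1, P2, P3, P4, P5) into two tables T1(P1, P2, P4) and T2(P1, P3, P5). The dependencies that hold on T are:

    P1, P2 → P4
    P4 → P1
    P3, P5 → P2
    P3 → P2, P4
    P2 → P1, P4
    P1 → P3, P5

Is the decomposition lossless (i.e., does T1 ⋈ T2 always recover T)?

Common attributes: T1 ∩ T2 = {P1}.
Closure of {P1}: P1 → P3, P5 applies, adding P3, P5; P3, P5 → P2 applies, adding P2; P3 → P2, P4 applies, adding P4. So (P1)⁺ = {P1, P2, P3, P4, P5}.
This closure contains every attribute of T1, so T1 ∩ T2 → T1. The join is lossless.

Yes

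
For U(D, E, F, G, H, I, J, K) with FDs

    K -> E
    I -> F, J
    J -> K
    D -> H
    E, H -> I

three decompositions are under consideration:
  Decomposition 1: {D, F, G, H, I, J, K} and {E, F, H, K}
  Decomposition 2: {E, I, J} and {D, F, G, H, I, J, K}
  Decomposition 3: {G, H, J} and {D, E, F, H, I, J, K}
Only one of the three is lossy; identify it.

Decomposition 3

Decomposition 1: common = {F, H, K}, closure = {E, F, H, I, J, K} → lossless.
Decomposition 2: common = {I, J}, closure = {E, F, I, J, K} → lossless.
Decomposition 3: common = {H, J}, closure = {E, F, H, I, J, K} → lossy.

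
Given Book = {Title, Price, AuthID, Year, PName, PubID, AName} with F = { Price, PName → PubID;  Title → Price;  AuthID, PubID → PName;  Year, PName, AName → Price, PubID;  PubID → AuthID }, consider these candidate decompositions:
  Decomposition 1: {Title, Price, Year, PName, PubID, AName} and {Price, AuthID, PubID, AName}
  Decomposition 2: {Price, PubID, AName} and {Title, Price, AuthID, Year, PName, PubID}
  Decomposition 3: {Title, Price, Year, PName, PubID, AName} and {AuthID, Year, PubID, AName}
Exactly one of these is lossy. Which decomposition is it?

Decomposition 1: common = {Price, PubID, AName}, closure = {Price, AuthID, PName, PubID, AName} → lossless.
Decomposition 2: common = {Price, PubID}, closure = {Price, AuthID, PName, PubID} → lossy.
Decomposition 3: common = {Year, PubID, AName}, closure = {Price, AuthID, Year, PName, PubID, AName} → lossless.

Decomposition 2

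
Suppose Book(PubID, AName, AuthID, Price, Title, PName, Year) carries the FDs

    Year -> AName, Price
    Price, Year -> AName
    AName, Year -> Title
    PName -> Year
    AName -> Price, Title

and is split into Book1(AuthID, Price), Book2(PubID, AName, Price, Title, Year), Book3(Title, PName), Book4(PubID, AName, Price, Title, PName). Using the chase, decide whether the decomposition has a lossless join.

No

Chase test. Columns are PubID, AName, AuthID, Price, Title, PName, Year; row i has aⱼ where attribute j ∈ Booki, else bᵢⱼ.
Initial tableau (one row per fragment):
  row 1: b11 b12 a3 a4 b15 b16 b17
  row 2: a1 a2 b23 a4 a5 b26 a7
  row 3: b31 b32 b33 b34 a5 a6 b37
  row 4: a1 a2 b43 a4 a5 a6 b47
Rows 3 and 4 agree on PName; apply PName→Year and equate their Year entries.
Rows 3 and 4 agree on Year; apply Year→AName, Price and equate their AName, Price entries.
No row becomes fully distinguished — the join is lossy.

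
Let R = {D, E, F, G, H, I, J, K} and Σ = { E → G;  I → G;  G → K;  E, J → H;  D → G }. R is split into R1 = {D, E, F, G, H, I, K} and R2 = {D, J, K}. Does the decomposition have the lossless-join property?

Common attributes: R1 ∩ R2 = {D, K}.
Closure of {D, K}: D → G applies, adding G. So (D, K)⁺ = {D, G, K}.
The closure contains neither all of R1 = {D, E, F, G, H, I, K} nor all of R2 = {D, J, K}, so the common attributes are not a superkey of either fragment. The join is lossy.

No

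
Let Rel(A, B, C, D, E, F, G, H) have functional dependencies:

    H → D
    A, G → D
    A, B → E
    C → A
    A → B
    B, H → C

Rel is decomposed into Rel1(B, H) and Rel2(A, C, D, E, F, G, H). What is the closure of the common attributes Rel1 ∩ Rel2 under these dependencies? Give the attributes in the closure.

D, H

Rel1 ∩ Rel2 = {H}.
H → D applies, adding D
Closure: {D, H}.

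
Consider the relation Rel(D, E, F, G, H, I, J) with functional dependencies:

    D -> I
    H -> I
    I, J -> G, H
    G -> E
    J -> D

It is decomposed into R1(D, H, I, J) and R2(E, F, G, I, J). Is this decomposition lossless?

Common attributes: R1 ∩ R2 = {I, J}.
Closure of {I, J}: I, J → G, H applies, adding G, H; G → E applies, adding E; J → D applies, adding D. So (I, J)⁺ = {D, E, G, H, I, J}.
This closure contains every attribute of R1, so R1 ∩ R2 → R1. The join is lossless.

Yes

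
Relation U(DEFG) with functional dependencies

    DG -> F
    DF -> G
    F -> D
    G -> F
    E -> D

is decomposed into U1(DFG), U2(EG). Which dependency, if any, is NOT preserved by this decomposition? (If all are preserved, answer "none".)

Check E → D: no single fragment contains all of {DE}, and the restricted closure of {E} across the fragments never reaches {D}.
DG → F is preserved.
DF → G is preserved.
F → D is preserved.
G → F is preserved.

E -> D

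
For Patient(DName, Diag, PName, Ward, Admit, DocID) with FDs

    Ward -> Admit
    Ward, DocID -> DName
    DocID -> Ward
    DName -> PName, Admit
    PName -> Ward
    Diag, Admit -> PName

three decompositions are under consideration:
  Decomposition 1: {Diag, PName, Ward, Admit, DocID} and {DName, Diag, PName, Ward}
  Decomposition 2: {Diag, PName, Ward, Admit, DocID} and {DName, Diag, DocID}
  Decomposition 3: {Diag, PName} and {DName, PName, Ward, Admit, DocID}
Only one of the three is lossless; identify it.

Decomposition 1: common = {Diag, PName, Ward}, closure = {Diag, PName, Ward, Admit} → lossy.
Decomposition 2: common = {Diag, DocID}, closure = {DName, Diag, PName, Ward, Admit, DocID} → lossless.
Decomposition 3: common = {PName}, closure = {PName, Ward, Admit} → lossy.

Decomposition 2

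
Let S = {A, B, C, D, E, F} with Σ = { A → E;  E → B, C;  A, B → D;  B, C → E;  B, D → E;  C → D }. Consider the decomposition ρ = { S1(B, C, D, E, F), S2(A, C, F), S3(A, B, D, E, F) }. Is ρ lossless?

Chase test. Columns are A, B, C, D, E, F; row i has aⱼ where attribute j ∈ Si, else bᵢⱼ.
Initial tableau (one row per fragment):
  row 1: b11 a2 a3 a4 a5 a6
  row 2: a1 b22 a3 b24 b25 a6
  row 3: a1 a2 b33 a4 a5 a6
Rows 2 and 3 agree on A; apply A→E and equate their E entries.
Rows 1 and 2 agree on E; apply E→B, C and equate their B, C entries.
Rows 1 and 3 agree on E; apply E→B, C and equate their B, C entries.
Rows 2 and 3 agree on A, B; apply A, B→D and equate their D entries.
Row 2 is now all distinguished symbols — the join is lossless.

Yes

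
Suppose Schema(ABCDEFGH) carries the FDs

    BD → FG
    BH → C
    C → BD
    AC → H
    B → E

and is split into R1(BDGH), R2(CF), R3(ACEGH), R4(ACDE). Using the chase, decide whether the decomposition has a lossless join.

No

Chase test. Columns are ABCDEFGH; row i has aⱼ where attribute j ∈ Ri, else bᵢⱼ.
Initial tableau (one row per fragment):
  row 1: b11 a2 b13 a4 b15 b16 a7 a8
  row 2: b21 b22 a3 b24 b25 a6 b27 b28
  row 3: a1 b32 a3 b34 a5 b36 a7 a8
  row 4: a1 b42 a3 a4 a5 b46 b47 b48
Rows 2 and 3 agree on C; apply C→BD and equate their BD entries.
Rows 2 and 4 agree on C; apply C→BD and equate their BD entries.
Rows 3 and 4 agree on AC; apply AC→H and equate their H entries.
Rows 2 and 3 agree on B; apply B→E and equate their E entries.
Rows 2 and 3 agree on BD; apply BD→FG and equate their FG entries.
Rows 2 and 4 agree on BD; apply BD→FG and equate their FG entries.
No row becomes fully distinguished — the join is lossy.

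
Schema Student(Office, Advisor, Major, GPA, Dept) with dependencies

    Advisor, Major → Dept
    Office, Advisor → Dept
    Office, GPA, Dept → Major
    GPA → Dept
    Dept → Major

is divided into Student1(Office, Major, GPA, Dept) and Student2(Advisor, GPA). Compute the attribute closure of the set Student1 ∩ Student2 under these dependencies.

Student1 ∩ Student2 = {GPA}.
GPA → Dept applies, adding Dept
Dept → Major applies, adding Major
Closure: {Major, GPA, Dept}.

Major, GPA, Dept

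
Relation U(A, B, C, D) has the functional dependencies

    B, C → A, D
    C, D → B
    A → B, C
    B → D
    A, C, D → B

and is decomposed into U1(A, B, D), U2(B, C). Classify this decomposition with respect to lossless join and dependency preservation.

Lossless test: (B)⁺ = {B, D}, which is a superkey of neither fragment — lossy.
Dependency preservation: the restricted closure of {B, C} across the fragments never reaches {A, D}, so B, C → A, D cannot be enforced without a join — not preserved.

lossy and not dependency-preserving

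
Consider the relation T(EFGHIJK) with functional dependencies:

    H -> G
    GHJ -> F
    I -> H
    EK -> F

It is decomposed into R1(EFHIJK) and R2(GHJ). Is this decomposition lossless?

Yes

Common attributes: R1 ∩ R2 = {HJ}.
Closure of {HJ}: H → G applies, adding G; GHJ → F applies, adding F. So (HJ)⁺ = {FGHJ}.
This closure contains every attribute of R2, so R1 ∩ R2 → R2. The join is lossless.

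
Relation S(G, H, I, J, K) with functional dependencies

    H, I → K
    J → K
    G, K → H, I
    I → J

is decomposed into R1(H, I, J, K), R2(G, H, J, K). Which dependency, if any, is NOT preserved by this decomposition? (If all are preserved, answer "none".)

G, K → H, I

Check G, K → H, I: no single fragment contains all of {G, H, I, K}, and the restricted closure of {G, K} across the fragments never reaches {H, I}.
H, I → K is preserved.
J → K is preserved.
I → J is preserved.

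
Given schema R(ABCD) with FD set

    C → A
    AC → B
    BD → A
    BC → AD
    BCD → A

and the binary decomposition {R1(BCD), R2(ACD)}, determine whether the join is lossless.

Yes

Common attributes: R1 ∩ R2 = {CD}.
Closure of {CD}: C → A applies, adding A; AC → B applies, adding B. So (CD)⁺ = {ABCD}.
This closure contains every attribute of R1, so R1 ∩ R2 → R1. The join is lossless.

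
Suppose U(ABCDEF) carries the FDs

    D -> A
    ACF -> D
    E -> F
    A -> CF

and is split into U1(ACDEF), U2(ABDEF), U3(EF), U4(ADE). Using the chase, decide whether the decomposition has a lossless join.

Yes

Chase test. Columns are ABCDEF; row i has aⱼ where attribute j ∈ Ui, else bᵢⱼ.
Initial tableau (one row per fragment):
  row 1: a1 b12 a3 a4 a5 a6
  row 2: a1 a2 b23 a4 a5 a6
  row 3: b31 b32 b33 b34 a5 a6
  row 4: a1 b42 b43 a4 a5 b46
Rows 1 and 4 agree on E; apply E→F and equate their F entries.
Rows 1 and 2 agree on A; apply A→CF and equate their CF entries.
Rows 1 and 4 agree on A; apply A→CF and equate their CF entries.
Row 2 is now all distinguished symbols — the join is lossless.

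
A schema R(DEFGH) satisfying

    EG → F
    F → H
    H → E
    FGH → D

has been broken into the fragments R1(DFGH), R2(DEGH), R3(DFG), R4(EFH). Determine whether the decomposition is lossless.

Chase test. Columns are DEFGH; row i has aⱼ where attribute j ∈ Ri, else bᵢⱼ.
Initial tableau (one row per fragment):
  row 1: a1 b12 a3 a4 a5
  row 2: a1 a2 b23 a4 a5
  row 3: a1 b32 a3 a4 b35
  row 4: b41 a2 a3 b44 a5
Rows 1 and 3 agree on F; apply F→H and equate their H entries.
Rows 1 and 2 agree on H; apply H→E and equate their E entries.
Rows 1 and 3 agree on H; apply H→E and equate their E entries.
Rows 1 and 2 agree on EG; apply EG→F and equate their F entries.
Row 1 is now all distinguished symbols — the join is lossless.

Yes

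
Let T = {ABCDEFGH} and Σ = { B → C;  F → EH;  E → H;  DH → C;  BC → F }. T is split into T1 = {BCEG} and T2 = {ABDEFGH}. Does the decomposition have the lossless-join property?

Yes

Common attributes: T1 ∩ T2 = {BEG}.
Closure of {BEG}: B → C applies, adding C; E → H applies, adding H; BC → F applies, adding F. So (BEG)⁺ = {BCEFGH}.
This closure contains every attribute of T1, so T1 ∩ T2 → T1. The join is lossless.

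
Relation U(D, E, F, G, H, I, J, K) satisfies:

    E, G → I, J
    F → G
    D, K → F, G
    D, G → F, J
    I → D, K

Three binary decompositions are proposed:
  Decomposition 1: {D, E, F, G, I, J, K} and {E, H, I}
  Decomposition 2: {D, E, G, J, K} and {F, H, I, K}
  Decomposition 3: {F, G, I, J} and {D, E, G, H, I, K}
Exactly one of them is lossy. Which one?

Decomposition 1: common = {E, I}, closure = {D, E, F, G, I, J, K} → lossless.
Decomposition 2: common = {K}, closure = {K} → lossy.
Decomposition 3: common = {G, I}, closure = {D, F, G, I, J, K} → lossless.

Decomposition 2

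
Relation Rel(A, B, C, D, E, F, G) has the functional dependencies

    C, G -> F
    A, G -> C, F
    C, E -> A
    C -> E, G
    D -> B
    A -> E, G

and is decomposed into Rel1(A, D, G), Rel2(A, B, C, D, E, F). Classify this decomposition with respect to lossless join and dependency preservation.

lossless and dependency-preserving

Lossless test: (A, D)⁺ = {A, B, C, D, E, F, G}, which contains all of one fragment — lossless.
Dependency preservation: C, G → F; A, G → C, F; C → E, G; A → E, G are not contained in any single fragment, but the restricted closure of each left-hand side across the fragments still reaches the right-hand side; the remaining FDs each lie inside some fragment. All dependencies are preserved.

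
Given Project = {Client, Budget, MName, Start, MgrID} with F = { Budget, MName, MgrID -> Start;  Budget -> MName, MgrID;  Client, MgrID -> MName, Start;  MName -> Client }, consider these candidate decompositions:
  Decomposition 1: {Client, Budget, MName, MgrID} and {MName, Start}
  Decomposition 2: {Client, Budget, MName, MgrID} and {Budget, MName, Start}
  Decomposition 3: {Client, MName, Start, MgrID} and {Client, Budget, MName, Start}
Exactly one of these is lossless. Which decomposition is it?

Decomposition 1: common = {MName}, closure = {Client, MName} → lossy.
Decomposition 2: common = {Budget, MName}, closure = {Client, Budget, MName, Start, MgrID} → lossless.
Decomposition 3: common = {Client, MName, Start}, closure = {Client, MName, Start} → lossy.

Decomposition 2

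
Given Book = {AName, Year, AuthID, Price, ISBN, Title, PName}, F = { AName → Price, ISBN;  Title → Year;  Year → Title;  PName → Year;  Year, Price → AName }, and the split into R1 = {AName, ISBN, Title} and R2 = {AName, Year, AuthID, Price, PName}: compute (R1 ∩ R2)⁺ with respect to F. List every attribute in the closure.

AName, Price, ISBN

R1 ∩ R2 = {AName}.
AName → Price, ISBN applies, adding Price, ISBN
Closure: {AName, Price, ISBN}.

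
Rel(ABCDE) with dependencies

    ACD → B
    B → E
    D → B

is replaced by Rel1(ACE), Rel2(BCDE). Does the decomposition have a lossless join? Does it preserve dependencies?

lossy but dependency-preserving

Lossless test: (CE)⁺ = {CE}, which is a superkey of neither fragment — lossy.
Dependency preservation: ACD → B is not contained in any single fragment, but the restricted closure of its left-hand side across the fragments still reaches the right-hand side; the remaining FDs each lie inside some fragment. All dependencies are preserved.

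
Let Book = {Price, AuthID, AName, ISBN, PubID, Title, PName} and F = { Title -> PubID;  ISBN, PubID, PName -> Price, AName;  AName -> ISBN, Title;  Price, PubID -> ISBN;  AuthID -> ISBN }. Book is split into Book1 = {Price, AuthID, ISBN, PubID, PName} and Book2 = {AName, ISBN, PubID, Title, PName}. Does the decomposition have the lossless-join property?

Common attributes: Book1 ∩ Book2 = {ISBN, PubID, PName}.
Closure of {ISBN, PubID, PName}: ISBN, PubID, PName → Price, AName applies, adding Price, AName; AName → ISBN, Title applies, adding Title. So (ISBN, PubID, PName)⁺ = {Price, AName, ISBN, PubID, Title, PName}.
This closure contains every attribute of Book2, so Book1 ∩ Book2 → Book2. The join is lossless.

Yes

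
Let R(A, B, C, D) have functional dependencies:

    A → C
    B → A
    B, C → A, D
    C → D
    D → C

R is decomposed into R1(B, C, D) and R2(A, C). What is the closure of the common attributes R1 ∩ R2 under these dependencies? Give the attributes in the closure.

R1 ∩ R2 = {C}.
C → D applies, adding D
Closure: {C, D}.

C, D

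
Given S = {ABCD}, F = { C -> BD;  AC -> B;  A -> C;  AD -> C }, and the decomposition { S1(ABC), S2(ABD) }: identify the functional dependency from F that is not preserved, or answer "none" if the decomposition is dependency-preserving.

Check C → BD: no single fragment contains all of {BCD}, and the restricted closure of {C} across the fragments never reaches {BD}.
AC → B is preserved.
A → C is preserved.
AD → C is preserved.

C -> BD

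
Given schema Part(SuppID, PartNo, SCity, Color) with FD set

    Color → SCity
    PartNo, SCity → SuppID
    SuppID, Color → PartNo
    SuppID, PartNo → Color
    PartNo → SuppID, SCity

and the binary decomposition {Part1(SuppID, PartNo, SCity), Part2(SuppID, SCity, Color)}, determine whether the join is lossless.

Common attributes: Part1 ∩ Part2 = {SuppID, SCity}.
No dependency enlarges {SuppID, SCity}, so (SuppID, SCity)⁺ = {SuppID, SCity}.
The closure contains neither all of Part1 = {SuppID, PartNo, SCity} nor all of Part2 = {SuppID, SCity, Color}, so the common attributes are not a superkey of either fragment. The join is lossy.

No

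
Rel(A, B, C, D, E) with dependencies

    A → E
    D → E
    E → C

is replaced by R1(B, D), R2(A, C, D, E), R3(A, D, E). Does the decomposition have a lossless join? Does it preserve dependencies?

lossy but dependency-preserving

Lossless test (chase): Rows 1 and 2 agree on D; apply D→E and equate their E entries. Rows 1 and 2 agree on E; apply E→C and equate their C entries. Rows 1 and 3 agree on E; apply E→C and equate their C entries. No row becomes fully distinguished — the join is lossy.
Dependency preservation: every FD's attributes lie within a single fragment, so each can be enforced locally — preserved.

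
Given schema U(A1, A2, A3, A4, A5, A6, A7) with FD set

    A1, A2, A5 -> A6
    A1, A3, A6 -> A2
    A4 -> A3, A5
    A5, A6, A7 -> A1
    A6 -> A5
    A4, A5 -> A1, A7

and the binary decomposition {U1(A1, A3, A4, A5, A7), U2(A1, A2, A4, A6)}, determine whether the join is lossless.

Yes

Common attributes: U1 ∩ U2 = {A1, A4}.
Closure of {A1, A4}: A4 → A3, A5 applies, adding A3, A5; A4, A5 → A1, A7 applies, adding A7. So (A1, A4)⁺ = {A1, A3, A4, A5, A7}.
This closure contains every attribute of U1, so U1 ∩ U2 → U1. The join is lossless.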